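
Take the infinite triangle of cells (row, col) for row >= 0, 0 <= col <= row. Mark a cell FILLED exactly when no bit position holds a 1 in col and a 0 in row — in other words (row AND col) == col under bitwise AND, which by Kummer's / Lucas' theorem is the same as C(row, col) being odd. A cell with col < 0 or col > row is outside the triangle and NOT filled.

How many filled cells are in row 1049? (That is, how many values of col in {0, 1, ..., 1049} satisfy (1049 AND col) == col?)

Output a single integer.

Answer: 16

Derivation:
1049 in binary = 10000011001
popcount(1049) = number of 1-bits in 10000011001 = 4
A col c satisfies (1049 AND c) == c iff every set bit of c is also set in 1049; each of the 4 set bits of 1049 can independently be on or off in c.
count = 2^4 = 16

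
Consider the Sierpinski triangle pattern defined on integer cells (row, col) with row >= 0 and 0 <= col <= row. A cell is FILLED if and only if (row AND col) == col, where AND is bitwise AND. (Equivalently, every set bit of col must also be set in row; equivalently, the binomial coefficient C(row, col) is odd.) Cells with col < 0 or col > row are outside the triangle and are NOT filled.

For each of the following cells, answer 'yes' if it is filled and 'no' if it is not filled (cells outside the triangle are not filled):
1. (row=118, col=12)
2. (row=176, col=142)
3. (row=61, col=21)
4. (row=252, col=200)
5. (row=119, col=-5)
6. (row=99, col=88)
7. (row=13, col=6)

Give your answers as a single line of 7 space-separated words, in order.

(118,12): row=0b1110110, col=0b1100, row AND col = 0b100 = 4; 4 != 12 -> empty
(176,142): row=0b10110000, col=0b10001110, row AND col = 0b10000000 = 128; 128 != 142 -> empty
(61,21): row=0b111101, col=0b10101, row AND col = 0b10101 = 21; 21 == 21 -> filled
(252,200): row=0b11111100, col=0b11001000, row AND col = 0b11001000 = 200; 200 == 200 -> filled
(119,-5): col outside [0, 119] -> not filled
(99,88): row=0b1100011, col=0b1011000, row AND col = 0b1000000 = 64; 64 != 88 -> empty
(13,6): row=0b1101, col=0b110, row AND col = 0b100 = 4; 4 != 6 -> empty

Answer: no no yes yes no no no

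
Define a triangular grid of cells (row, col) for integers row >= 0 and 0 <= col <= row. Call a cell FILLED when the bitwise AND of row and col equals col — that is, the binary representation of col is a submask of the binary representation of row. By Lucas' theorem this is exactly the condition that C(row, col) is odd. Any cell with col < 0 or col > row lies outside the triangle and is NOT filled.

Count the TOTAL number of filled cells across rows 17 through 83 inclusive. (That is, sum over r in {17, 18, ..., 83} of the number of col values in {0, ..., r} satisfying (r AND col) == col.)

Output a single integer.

Answer: 844

Derivation:
r17=10001 pc2: +4 =4
r18=10010 pc2: +4 =8
r19=10011 pc3: +8 =16
r20=10100 pc2: +4 =20
r21=10101 pc3: +8 =28
r22=10110 pc3: +8 =36
r23=10111 pc4: +16 =52
r24=11000 pc2: +4 =56
r25=11001 pc3: +8 =64
r26=11010 pc3: +8 =72
r27=11011 pc4: +16 =88
r28=11100 pc3: +8 =96
r29=11101 pc4: +16 =112
r30=11110 pc4: +16 =128
r31=11111 pc5: +32 =160
r32=100000 pc1: +2 =162
r33=100001 pc2: +4 =166
r34=100010 pc2: +4 =170
r35=100011 pc3: +8 =178
r36=100100 pc2: +4 =182
r37=100101 pc3: +8 =190
r38=100110 pc3: +8 =198
r39=100111 pc4: +16 =214
r40=101000 pc2: +4 =218
r41=101001 pc3: +8 =226
r42=101010 pc3: +8 =234
r43=101011 pc4: +16 =250
r44=101100 pc3: +8 =258
r45=101101 pc4: +16 =274
r46=101110 pc4: +16 =290
r47=101111 pc5: +32 =322
r48=110000 pc2: +4 =326
r49=110001 pc3: +8 =334
r50=110010 pc3: +8 =342
r51=110011 pc4: +16 =358
r52=110100 pc3: +8 =366
r53=110101 pc4: +16 =382
r54=110110 pc4: +16 =398
r55=110111 pc5: +32 =430
r56=111000 pc3: +8 =438
r57=111001 pc4: +16 =454
r58=111010 pc4: +16 =470
r59=111011 pc5: +32 =502
r60=111100 pc4: +16 =518
r61=111101 pc5: +32 =550
r62=111110 pc5: +32 =582
r63=111111 pc6: +64 =646
r64=1000000 pc1: +2 =648
r65=1000001 pc2: +4 =652
r66=1000010 pc2: +4 =656
r67=1000011 pc3: +8 =664
r68=1000100 pc2: +4 =668
r69=1000101 pc3: +8 =676
r70=1000110 pc3: +8 =684
r71=1000111 pc4: +16 =700
r72=1001000 pc2: +4 =704
r73=1001001 pc3: +8 =712
r74=1001010 pc3: +8 =720
r75=1001011 pc4: +16 =736
r76=1001100 pc3: +8 =744
r77=1001101 pc4: +16 =760
r78=1001110 pc4: +16 =776
r79=1001111 pc5: +32 =808
r80=1010000 pc2: +4 =812
r81=1010001 pc3: +8 =820
r82=1010010 pc3: +8 =828
r83=1010011 pc4: +16 =844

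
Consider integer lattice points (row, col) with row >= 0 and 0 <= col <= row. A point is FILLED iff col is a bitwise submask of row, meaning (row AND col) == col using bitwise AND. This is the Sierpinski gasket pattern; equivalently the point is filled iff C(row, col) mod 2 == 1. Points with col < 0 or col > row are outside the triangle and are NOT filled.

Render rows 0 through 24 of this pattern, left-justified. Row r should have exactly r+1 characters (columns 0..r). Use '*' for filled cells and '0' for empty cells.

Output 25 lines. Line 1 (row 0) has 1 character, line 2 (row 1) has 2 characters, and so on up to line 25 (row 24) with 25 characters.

r0=0: *
r1=1: **
r2=10: *0*
r3=11: ****
r4=100: *000*
r5=101: **00**
r6=110: *0*0*0*
r7=111: ********
r8=1000: *0000000*
r9=1001: **000000**
r10=1010: *0*00000*0*
r11=1011: ****0000****
r12=1100: *000*000*000*
r13=1101: **00**00**00**
r14=1110: *0*0*0*0*0*0*0*
r15=1111: ****************
r16=10000: *000000000000000*
r17=10001: **00000000000000**
r18=10010: *0*0000000000000*0*
r19=10011: ****000000000000****
r20=10100: *000*00000000000*000*
r21=10101: **00**0000000000**00**
r22=10110: *0*0*0*000000000*0*0*0*
r23=10111: ********00000000********
r24=11000: *0000000*0000000*0000000*

Answer: *
**
*0*
****
*000*
**00**
*0*0*0*
********
*0000000*
**000000**
*0*00000*0*
****0000****
*000*000*000*
**00**00**00**
*0*0*0*0*0*0*0*
****************
*000000000000000*
**00000000000000**
*0*0000000000000*0*
****000000000000****
*000*00000000000*000*
**00**0000000000**00**
*0*0*0*000000000*0*0*0*
********00000000********
*0000000*0000000*0000000*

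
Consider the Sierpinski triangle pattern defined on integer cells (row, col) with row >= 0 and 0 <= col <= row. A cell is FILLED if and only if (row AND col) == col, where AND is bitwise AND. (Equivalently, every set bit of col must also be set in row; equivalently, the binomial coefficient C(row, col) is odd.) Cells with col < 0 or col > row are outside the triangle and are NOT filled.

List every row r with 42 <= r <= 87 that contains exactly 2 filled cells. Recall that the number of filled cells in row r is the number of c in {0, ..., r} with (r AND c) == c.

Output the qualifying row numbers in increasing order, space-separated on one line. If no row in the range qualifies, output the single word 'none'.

Answer: 64

Derivation:
Row r has 2^popcount(r) filled cells, so we need popcount(r) = log2(2) = 1.
Scan r = 42..87 and keep those with exactly 1 one-bits:
r=42=101010 popcount=3 -> skip
r=43=101011 popcount=4 -> skip
r=44=101100 popcount=3 -> skip
r=45=101101 popcount=4 -> skip
r=46=101110 popcount=4 -> skip
r=47=101111 popcount=5 -> skip
r=48=110000 popcount=2 -> skip
r=49=110001 popcount=3 -> skip
r=50=110010 popcount=3 -> skip
r=51=110011 popcount=4 -> skip
r=52=110100 popcount=3 -> skip
r=53=110101 popcount=4 -> skip
r=54=110110 popcount=4 -> skip
r=55=110111 popcount=5 -> skip
r=56=111000 popcount=3 -> skip
r=57=111001 popcount=4 -> skip
r=58=111010 popcount=4 -> skip
r=59=111011 popcount=5 -> skip
r=60=111100 popcount=4 -> skip
r=61=111101 popcount=5 -> skip
r=62=111110 popcount=5 -> skip
r=63=111111 popcount=6 -> skip
r=64=1000000 popcount=1 -> KEEP
r=65=1000001 popcount=2 -> skip
r=66=1000010 popcount=2 -> skip
r=67=1000011 popcount=3 -> skip
r=68=1000100 popcount=2 -> skip
r=69=1000101 popcount=3 -> skip
r=70=1000110 popcount=3 -> skip
r=71=1000111 popcount=4 -> skip
r=72=1001000 popcount=2 -> skip
r=73=1001001 popcount=3 -> skip
r=74=1001010 popcount=3 -> skip
r=75=1001011 popcount=4 -> skip
r=76=1001100 popcount=3 -> skip
r=77=1001101 popcount=4 -> skip
r=78=1001110 popcount=4 -> skip
r=79=1001111 popcount=5 -> skip
r=80=1010000 popcount=2 -> skip
r=81=1010001 popcount=3 -> skip
r=82=1010010 popcount=3 -> skip
r=83=1010011 popcount=4 -> skip
r=84=1010100 popcount=3 -> skip
r=85=1010101 popcount=4 -> skip
r=86=1010110 popcount=4 -> skip
r=87=1010111 popcount=5 -> skip
Kept rows: 64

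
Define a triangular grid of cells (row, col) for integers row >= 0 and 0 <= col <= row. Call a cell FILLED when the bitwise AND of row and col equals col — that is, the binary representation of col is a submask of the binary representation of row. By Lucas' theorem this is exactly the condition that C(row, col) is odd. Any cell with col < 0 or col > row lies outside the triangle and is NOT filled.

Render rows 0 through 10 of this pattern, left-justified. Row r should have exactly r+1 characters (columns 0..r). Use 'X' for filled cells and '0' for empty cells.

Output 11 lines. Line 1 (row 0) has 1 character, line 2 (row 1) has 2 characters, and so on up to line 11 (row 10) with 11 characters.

r0=0: X
r1=1: XX
r2=10: X0X
r3=11: XXXX
r4=100: X000X
r5=101: XX00XX
r6=110: X0X0X0X
r7=111: XXXXXXXX
r8=1000: X0000000X
r9=1001: XX000000XX
r10=1010: X0X00000X0X

Answer: X
XX
X0X
XXXX
X000X
XX00XX
X0X0X0X
XXXXXXXX
X0000000X
XX000000XX
X0X00000X0X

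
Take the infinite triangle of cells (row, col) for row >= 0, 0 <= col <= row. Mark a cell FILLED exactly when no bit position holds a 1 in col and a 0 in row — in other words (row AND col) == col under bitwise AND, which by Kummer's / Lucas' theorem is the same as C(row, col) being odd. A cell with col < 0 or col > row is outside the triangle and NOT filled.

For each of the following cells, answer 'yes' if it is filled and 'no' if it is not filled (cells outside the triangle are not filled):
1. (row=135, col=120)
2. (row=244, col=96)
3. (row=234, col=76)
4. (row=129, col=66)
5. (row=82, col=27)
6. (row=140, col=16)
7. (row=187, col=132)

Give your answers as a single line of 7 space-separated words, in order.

(135,120): row=0b10000111, col=0b1111000, row AND col = 0b0 = 0; 0 != 120 -> empty
(244,96): row=0b11110100, col=0b1100000, row AND col = 0b1100000 = 96; 96 == 96 -> filled
(234,76): row=0b11101010, col=0b1001100, row AND col = 0b1001000 = 72; 72 != 76 -> empty
(129,66): row=0b10000001, col=0b1000010, row AND col = 0b0 = 0; 0 != 66 -> empty
(82,27): row=0b1010010, col=0b11011, row AND col = 0b10010 = 18; 18 != 27 -> empty
(140,16): row=0b10001100, col=0b10000, row AND col = 0b0 = 0; 0 != 16 -> empty
(187,132): row=0b10111011, col=0b10000100, row AND col = 0b10000000 = 128; 128 != 132 -> empty

Answer: no yes no no no no no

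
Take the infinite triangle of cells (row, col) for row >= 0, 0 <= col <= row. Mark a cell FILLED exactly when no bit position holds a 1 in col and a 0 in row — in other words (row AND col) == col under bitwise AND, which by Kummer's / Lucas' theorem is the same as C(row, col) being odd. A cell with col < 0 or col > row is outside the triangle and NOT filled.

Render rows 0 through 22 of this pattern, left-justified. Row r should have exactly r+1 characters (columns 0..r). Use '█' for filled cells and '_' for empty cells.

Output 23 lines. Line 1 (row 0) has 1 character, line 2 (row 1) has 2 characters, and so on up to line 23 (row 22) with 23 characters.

Answer: █
██
█_█
████
█___█
██__██
█_█_█_█
████████
█_______█
██______██
█_█_____█_█
████____████
█___█___█___█
██__██__██__██
█_█_█_█_█_█_█_█
████████████████
█_______________█
██______________██
█_█_____________█_█
████____________████
█___█___________█___█
██__██__________██__██
█_█_█_█_________█_█_█_█

Derivation:
r0=0: █
r1=1: ██
r2=10: █_█
r3=11: ████
r4=100: █___█
r5=101: ██__██
r6=110: █_█_█_█
r7=111: ████████
r8=1000: █_______█
r9=1001: ██______██
r10=1010: █_█_____█_█
r11=1011: ████____████
r12=1100: █___█___█___█
r13=1101: ██__██__██__██
r14=1110: █_█_█_█_█_█_█_█
r15=1111: ████████████████
r16=10000: █_______________█
r17=10001: ██______________██
r18=10010: █_█_____________█_█
r19=10011: ████____________████
r20=10100: █___█___________█___█
r21=10101: ██__██__________██__██
r22=10110: █_█_█_█_________█_█_█_█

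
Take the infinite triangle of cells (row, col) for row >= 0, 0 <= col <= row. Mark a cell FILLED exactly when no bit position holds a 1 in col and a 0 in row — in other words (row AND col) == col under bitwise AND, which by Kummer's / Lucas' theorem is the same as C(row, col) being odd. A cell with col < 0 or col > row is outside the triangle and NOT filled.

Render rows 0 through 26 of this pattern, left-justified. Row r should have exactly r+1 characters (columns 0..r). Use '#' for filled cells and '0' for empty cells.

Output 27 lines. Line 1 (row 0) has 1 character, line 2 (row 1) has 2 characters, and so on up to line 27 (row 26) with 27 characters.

Answer: #
##
#0#
####
#000#
##00##
#0#0#0#
########
#0000000#
##000000##
#0#00000#0#
####0000####
#000#000#000#
##00##00##00##
#0#0#0#0#0#0#0#
################
#000000000000000#
##00000000000000##
#0#0000000000000#0#
####000000000000####
#000#00000000000#000#
##00##0000000000##00##
#0#0#0#000000000#0#0#0#
########00000000########
#0000000#0000000#0000000#
##000000##000000##000000##
#0#00000#0#00000#0#00000#0#

Derivation:
r0=0: #
r1=1: ##
r2=10: #0#
r3=11: ####
r4=100: #000#
r5=101: ##00##
r6=110: #0#0#0#
r7=111: ########
r8=1000: #0000000#
r9=1001: ##000000##
r10=1010: #0#00000#0#
r11=1011: ####0000####
r12=1100: #000#000#000#
r13=1101: ##00##00##00##
r14=1110: #0#0#0#0#0#0#0#
r15=1111: ################
r16=10000: #000000000000000#
r17=10001: ##00000000000000##
r18=10010: #0#0000000000000#0#
r19=10011: ####000000000000####
r20=10100: #000#00000000000#000#
r21=10101: ##00##0000000000##00##
r22=10110: #0#0#0#000000000#0#0#0#
r23=10111: ########00000000########
r24=11000: #0000000#0000000#0000000#
r25=11001: ##000000##000000##000000##
r26=11010: #0#00000#0#00000#0#00000#0#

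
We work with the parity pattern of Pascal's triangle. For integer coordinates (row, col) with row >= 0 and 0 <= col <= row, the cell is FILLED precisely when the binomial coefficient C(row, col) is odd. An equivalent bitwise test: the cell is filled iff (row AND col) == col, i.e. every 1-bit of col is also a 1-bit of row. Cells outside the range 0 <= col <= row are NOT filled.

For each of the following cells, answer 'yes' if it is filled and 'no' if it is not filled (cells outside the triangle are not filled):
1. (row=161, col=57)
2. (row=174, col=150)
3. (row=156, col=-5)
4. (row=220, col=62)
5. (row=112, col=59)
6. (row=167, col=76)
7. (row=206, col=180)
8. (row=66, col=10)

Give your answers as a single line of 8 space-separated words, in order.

(161,57): row=0b10100001, col=0b111001, row AND col = 0b100001 = 33; 33 != 57 -> empty
(174,150): row=0b10101110, col=0b10010110, row AND col = 0b10000110 = 134; 134 != 150 -> empty
(156,-5): col outside [0, 156] -> not filled
(220,62): row=0b11011100, col=0b111110, row AND col = 0b11100 = 28; 28 != 62 -> empty
(112,59): row=0b1110000, col=0b111011, row AND col = 0b110000 = 48; 48 != 59 -> empty
(167,76): row=0b10100111, col=0b1001100, row AND col = 0b100 = 4; 4 != 76 -> empty
(206,180): row=0b11001110, col=0b10110100, row AND col = 0b10000100 = 132; 132 != 180 -> empty
(66,10): row=0b1000010, col=0b1010, row AND col = 0b10 = 2; 2 != 10 -> empty

Answer: no no no no no no no no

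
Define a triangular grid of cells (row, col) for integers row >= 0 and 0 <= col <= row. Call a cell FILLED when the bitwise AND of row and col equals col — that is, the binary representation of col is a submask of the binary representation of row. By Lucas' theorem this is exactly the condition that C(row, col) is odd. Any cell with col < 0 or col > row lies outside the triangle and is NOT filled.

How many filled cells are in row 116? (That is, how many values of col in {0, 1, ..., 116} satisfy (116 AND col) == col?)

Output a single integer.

116 in binary = 1110100
popcount(116) = number of 1-bits in 1110100 = 4
A col c satisfies (116 AND c) == c iff every set bit of c is also set in 116; each of the 4 set bits of 116 can independently be on or off in c.
count = 2^4 = 16

Answer: 16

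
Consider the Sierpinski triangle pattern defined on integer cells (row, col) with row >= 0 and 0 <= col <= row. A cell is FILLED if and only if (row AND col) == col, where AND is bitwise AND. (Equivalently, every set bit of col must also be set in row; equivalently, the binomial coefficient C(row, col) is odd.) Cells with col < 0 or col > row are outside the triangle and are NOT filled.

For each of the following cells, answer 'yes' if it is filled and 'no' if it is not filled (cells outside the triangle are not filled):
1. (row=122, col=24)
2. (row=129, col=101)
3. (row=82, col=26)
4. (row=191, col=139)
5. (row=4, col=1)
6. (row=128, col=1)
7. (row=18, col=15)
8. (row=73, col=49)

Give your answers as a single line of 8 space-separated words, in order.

(122,24): row=0b1111010, col=0b11000, row AND col = 0b11000 = 24; 24 == 24 -> filled
(129,101): row=0b10000001, col=0b1100101, row AND col = 0b1 = 1; 1 != 101 -> empty
(82,26): row=0b1010010, col=0b11010, row AND col = 0b10010 = 18; 18 != 26 -> empty
(191,139): row=0b10111111, col=0b10001011, row AND col = 0b10001011 = 139; 139 == 139 -> filled
(4,1): row=0b100, col=0b1, row AND col = 0b0 = 0; 0 != 1 -> empty
(128,1): row=0b10000000, col=0b1, row AND col = 0b0 = 0; 0 != 1 -> empty
(18,15): row=0b10010, col=0b1111, row AND col = 0b10 = 2; 2 != 15 -> empty
(73,49): row=0b1001001, col=0b110001, row AND col = 0b1 = 1; 1 != 49 -> empty

Answer: yes no no yes no no no no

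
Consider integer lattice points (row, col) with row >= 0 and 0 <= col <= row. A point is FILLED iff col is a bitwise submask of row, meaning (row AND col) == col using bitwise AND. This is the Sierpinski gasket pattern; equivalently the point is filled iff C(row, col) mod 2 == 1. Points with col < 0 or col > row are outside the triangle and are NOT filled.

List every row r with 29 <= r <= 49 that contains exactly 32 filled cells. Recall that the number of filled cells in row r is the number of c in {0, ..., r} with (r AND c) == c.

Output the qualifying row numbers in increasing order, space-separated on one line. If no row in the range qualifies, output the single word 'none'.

Row r has 2^popcount(r) filled cells, so we need popcount(r) = log2(32) = 5.
Scan r = 29..49 and keep those with exactly 5 one-bits:
r=29=11101 popcount=4 -> skip
r=30=11110 popcount=4 -> skip
r=31=11111 popcount=5 -> KEEP
r=32=100000 popcount=1 -> skip
r=33=100001 popcount=2 -> skip
r=34=100010 popcount=2 -> skip
r=35=100011 popcount=3 -> skip
r=36=100100 popcount=2 -> skip
r=37=100101 popcount=3 -> skip
r=38=100110 popcount=3 -> skip
r=39=100111 popcount=4 -> skip
r=40=101000 popcount=2 -> skip
r=41=101001 popcount=3 -> skip
r=42=101010 popcount=3 -> skip
r=43=101011 popcount=4 -> skip
r=44=101100 popcount=3 -> skip
r=45=101101 popcount=4 -> skip
r=46=101110 popcount=4 -> skip
r=47=101111 popcount=5 -> KEEP
r=48=110000 popcount=2 -> skip
r=49=110001 popcount=3 -> skip
Kept rows: 31 47

Answer: 31 47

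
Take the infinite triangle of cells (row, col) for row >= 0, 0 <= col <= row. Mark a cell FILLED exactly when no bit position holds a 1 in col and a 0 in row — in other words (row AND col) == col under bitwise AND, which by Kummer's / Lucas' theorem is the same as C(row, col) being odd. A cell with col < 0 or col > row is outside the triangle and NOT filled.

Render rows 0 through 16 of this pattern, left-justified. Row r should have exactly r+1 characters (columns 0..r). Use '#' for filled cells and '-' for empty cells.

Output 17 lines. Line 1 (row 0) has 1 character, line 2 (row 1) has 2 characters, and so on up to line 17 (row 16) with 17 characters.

Answer: #
##
#-#
####
#---#
##--##
#-#-#-#
########
#-------#
##------##
#-#-----#-#
####----####
#---#---#---#
##--##--##--##
#-#-#-#-#-#-#-#
################
#---------------#

Derivation:
r0=0: #
r1=1: ##
r2=10: #-#
r3=11: ####
r4=100: #---#
r5=101: ##--##
r6=110: #-#-#-#
r7=111: ########
r8=1000: #-------#
r9=1001: ##------##
r10=1010: #-#-----#-#
r11=1011: ####----####
r12=1100: #---#---#---#
r13=1101: ##--##--##--##
r14=1110: #-#-#-#-#-#-#-#
r15=1111: ################
r16=10000: #---------------#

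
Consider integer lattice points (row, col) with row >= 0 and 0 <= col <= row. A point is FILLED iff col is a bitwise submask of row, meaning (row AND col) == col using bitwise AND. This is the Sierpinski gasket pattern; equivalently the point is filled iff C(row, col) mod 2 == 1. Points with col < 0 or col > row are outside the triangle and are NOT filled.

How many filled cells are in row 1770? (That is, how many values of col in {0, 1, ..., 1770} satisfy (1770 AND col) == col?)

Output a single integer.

Answer: 128

Derivation:
1770 in binary = 11011101010
popcount(1770) = number of 1-bits in 11011101010 = 7
A col c satisfies (1770 AND c) == c iff every set bit of c is also set in 1770; each of the 7 set bits of 1770 can independently be on or off in c.
count = 2^7 = 128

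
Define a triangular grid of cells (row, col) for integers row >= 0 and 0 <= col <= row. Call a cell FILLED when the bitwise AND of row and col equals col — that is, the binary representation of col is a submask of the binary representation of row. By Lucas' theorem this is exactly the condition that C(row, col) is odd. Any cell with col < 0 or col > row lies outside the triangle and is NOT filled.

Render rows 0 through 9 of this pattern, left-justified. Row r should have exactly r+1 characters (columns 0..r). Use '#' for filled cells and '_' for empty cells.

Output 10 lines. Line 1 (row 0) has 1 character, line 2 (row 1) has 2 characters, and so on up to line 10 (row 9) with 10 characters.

Answer: #
##
#_#
####
#___#
##__##
#_#_#_#
########
#_______#
##______##

Derivation:
r0=0: #
r1=1: ##
r2=10: #_#
r3=11: ####
r4=100: #___#
r5=101: ##__##
r6=110: #_#_#_#
r7=111: ########
r8=1000: #_______#
r9=1001: ##______##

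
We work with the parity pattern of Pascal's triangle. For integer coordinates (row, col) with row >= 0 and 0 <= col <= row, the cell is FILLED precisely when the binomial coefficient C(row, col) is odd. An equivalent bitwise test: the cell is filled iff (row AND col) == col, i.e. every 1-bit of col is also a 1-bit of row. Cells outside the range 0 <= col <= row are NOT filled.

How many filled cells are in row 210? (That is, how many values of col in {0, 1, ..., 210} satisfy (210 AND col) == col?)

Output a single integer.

210 in binary = 11010010
popcount(210) = number of 1-bits in 11010010 = 4
A col c satisfies (210 AND c) == c iff every set bit of c is also set in 210; each of the 4 set bits of 210 can independently be on or off in c.
count = 2^4 = 16

Answer: 16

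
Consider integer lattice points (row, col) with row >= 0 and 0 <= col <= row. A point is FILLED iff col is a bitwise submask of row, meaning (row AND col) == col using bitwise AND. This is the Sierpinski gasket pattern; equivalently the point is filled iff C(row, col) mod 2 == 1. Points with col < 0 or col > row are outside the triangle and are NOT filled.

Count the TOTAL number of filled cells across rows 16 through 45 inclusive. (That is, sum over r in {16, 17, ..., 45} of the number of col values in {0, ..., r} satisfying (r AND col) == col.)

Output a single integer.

r16=10000 pc1: +2 =2
r17=10001 pc2: +4 =6
r18=10010 pc2: +4 =10
r19=10011 pc3: +8 =18
r20=10100 pc2: +4 =22
r21=10101 pc3: +8 =30
r22=10110 pc3: +8 =38
r23=10111 pc4: +16 =54
r24=11000 pc2: +4 =58
r25=11001 pc3: +8 =66
r26=11010 pc3: +8 =74
r27=11011 pc4: +16 =90
r28=11100 pc3: +8 =98
r29=11101 pc4: +16 =114
r30=11110 pc4: +16 =130
r31=11111 pc5: +32 =162
r32=100000 pc1: +2 =164
r33=100001 pc2: +4 =168
r34=100010 pc2: +4 =172
r35=100011 pc3: +8 =180
r36=100100 pc2: +4 =184
r37=100101 pc3: +8 =192
r38=100110 pc3: +8 =200
r39=100111 pc4: +16 =216
r40=101000 pc2: +4 =220
r41=101001 pc3: +8 =228
r42=101010 pc3: +8 =236
r43=101011 pc4: +16 =252
r44=101100 pc3: +8 =260
r45=101101 pc4: +16 =276

Answer: 276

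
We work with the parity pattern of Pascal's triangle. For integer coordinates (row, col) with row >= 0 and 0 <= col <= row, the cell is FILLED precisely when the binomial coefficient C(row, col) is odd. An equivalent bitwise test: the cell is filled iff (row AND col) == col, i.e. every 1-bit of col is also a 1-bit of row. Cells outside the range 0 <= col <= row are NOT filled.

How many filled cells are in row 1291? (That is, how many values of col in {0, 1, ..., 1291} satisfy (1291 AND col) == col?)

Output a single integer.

Answer: 32

Derivation:
1291 in binary = 10100001011
popcount(1291) = number of 1-bits in 10100001011 = 5
A col c satisfies (1291 AND c) == c iff every set bit of c is also set in 1291; each of the 5 set bits of 1291 can independently be on or off in c.
count = 2^5 = 32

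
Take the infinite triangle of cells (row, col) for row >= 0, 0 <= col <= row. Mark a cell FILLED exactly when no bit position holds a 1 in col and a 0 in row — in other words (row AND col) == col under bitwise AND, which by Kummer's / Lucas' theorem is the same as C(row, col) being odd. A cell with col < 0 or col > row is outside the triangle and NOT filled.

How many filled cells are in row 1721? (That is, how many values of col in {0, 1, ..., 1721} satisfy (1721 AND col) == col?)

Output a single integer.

1721 in binary = 11010111001
popcount(1721) = number of 1-bits in 11010111001 = 7
A col c satisfies (1721 AND c) == c iff every set bit of c is also set in 1721; each of the 7 set bits of 1721 can independently be on or off in c.
count = 2^7 = 128

Answer: 128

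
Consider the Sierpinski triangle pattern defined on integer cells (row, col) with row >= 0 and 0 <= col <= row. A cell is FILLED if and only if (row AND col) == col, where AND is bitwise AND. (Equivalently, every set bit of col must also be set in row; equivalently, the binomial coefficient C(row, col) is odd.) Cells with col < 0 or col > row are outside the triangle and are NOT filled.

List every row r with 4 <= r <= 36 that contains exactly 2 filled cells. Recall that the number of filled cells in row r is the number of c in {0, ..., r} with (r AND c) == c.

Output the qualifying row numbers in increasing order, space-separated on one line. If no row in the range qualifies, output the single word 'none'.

Row r has 2^popcount(r) filled cells, so we need popcount(r) = log2(2) = 1.
Scan r = 4..36 and keep those with exactly 1 one-bits:
r=4=100 popcount=1 -> KEEP
r=5=101 popcount=2 -> skip
r=6=110 popcount=2 -> skip
r=7=111 popcount=3 -> skip
r=8=1000 popcount=1 -> KEEP
r=9=1001 popcount=2 -> skip
r=10=1010 popcount=2 -> skip
r=11=1011 popcount=3 -> skip
r=12=1100 popcount=2 -> skip
r=13=1101 popcount=3 -> skip
r=14=1110 popcount=3 -> skip
r=15=1111 popcount=4 -> skip
r=16=10000 popcount=1 -> KEEP
r=17=10001 popcount=2 -> skip
r=18=10010 popcount=2 -> skip
r=19=10011 popcount=3 -> skip
r=20=10100 popcount=2 -> skip
r=21=10101 popcount=3 -> skip
r=22=10110 popcount=3 -> skip
r=23=10111 popcount=4 -> skip
r=24=11000 popcount=2 -> skip
r=25=11001 popcount=3 -> skip
r=26=11010 popcount=3 -> skip
r=27=11011 popcount=4 -> skip
r=28=11100 popcount=3 -> skip
r=29=11101 popcount=4 -> skip
r=30=11110 popcount=4 -> skip
r=31=11111 popcount=5 -> skip
r=32=100000 popcount=1 -> KEEP
r=33=100001 popcount=2 -> skip
r=34=100010 popcount=2 -> skip
r=35=100011 popcount=3 -> skip
r=36=100100 popcount=2 -> skip
Kept rows: 4 8 16 32

Answer: 4 8 16 32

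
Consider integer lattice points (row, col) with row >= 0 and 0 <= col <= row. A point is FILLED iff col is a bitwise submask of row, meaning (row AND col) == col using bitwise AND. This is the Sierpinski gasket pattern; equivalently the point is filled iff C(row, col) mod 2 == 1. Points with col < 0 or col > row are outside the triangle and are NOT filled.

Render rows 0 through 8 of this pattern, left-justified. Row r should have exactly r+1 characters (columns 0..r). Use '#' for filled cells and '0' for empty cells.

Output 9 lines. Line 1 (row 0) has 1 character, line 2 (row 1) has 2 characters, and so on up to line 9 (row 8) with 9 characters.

Answer: #
##
#0#
####
#000#
##00##
#0#0#0#
########
#0000000#

Derivation:
r0=0: #
r1=1: ##
r2=10: #0#
r3=11: ####
r4=100: #000#
r5=101: ##00##
r6=110: #0#0#0#
r7=111: ########
r8=1000: #0000000#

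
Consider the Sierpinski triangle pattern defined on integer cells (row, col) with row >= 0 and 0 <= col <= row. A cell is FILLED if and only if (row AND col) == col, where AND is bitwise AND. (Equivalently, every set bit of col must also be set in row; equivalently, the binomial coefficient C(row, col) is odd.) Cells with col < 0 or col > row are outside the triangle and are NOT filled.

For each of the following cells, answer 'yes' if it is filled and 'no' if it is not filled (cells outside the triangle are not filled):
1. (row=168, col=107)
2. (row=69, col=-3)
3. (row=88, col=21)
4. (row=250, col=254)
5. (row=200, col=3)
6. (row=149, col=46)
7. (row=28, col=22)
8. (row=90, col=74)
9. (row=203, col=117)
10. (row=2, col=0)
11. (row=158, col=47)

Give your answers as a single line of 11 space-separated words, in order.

(168,107): row=0b10101000, col=0b1101011, row AND col = 0b101000 = 40; 40 != 107 -> empty
(69,-3): col outside [0, 69] -> not filled
(88,21): row=0b1011000, col=0b10101, row AND col = 0b10000 = 16; 16 != 21 -> empty
(250,254): col outside [0, 250] -> not filled
(200,3): row=0b11001000, col=0b11, row AND col = 0b0 = 0; 0 != 3 -> empty
(149,46): row=0b10010101, col=0b101110, row AND col = 0b100 = 4; 4 != 46 -> empty
(28,22): row=0b11100, col=0b10110, row AND col = 0b10100 = 20; 20 != 22 -> empty
(90,74): row=0b1011010, col=0b1001010, row AND col = 0b1001010 = 74; 74 == 74 -> filled
(203,117): row=0b11001011, col=0b1110101, row AND col = 0b1000001 = 65; 65 != 117 -> empty
(2,0): row=0b10, col=0b0, row AND col = 0b0 = 0; 0 == 0 -> filled
(158,47): row=0b10011110, col=0b101111, row AND col = 0b1110 = 14; 14 != 47 -> empty

Answer: no no no no no no no yes no yes no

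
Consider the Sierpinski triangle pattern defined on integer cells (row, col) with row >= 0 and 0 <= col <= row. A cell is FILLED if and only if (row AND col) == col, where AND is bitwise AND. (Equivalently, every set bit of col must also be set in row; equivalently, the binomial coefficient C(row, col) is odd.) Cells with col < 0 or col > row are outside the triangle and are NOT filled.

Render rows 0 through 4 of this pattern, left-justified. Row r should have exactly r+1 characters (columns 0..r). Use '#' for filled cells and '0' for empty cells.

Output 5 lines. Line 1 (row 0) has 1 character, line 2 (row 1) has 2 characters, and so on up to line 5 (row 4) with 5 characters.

r0=0: #
r1=1: ##
r2=10: #0#
r3=11: ####
r4=100: #000#

Answer: #
##
#0#
####
#000#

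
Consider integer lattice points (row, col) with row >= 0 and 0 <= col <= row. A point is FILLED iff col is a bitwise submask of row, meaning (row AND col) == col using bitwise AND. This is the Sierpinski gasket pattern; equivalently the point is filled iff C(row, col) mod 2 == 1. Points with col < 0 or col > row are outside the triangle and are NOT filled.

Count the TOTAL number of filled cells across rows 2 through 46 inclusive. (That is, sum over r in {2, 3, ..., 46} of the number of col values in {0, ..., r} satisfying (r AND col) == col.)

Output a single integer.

Answer: 370

Derivation:
r2=10 pc1: +2 =2
r3=11 pc2: +4 =6
r4=100 pc1: +2 =8
r5=101 pc2: +4 =12
r6=110 pc2: +4 =16
r7=111 pc3: +8 =24
r8=1000 pc1: +2 =26
r9=1001 pc2: +4 =30
r10=1010 pc2: +4 =34
r11=1011 pc3: +8 =42
r12=1100 pc2: +4 =46
r13=1101 pc3: +8 =54
r14=1110 pc3: +8 =62
r15=1111 pc4: +16 =78
r16=10000 pc1: +2 =80
r17=10001 pc2: +4 =84
r18=10010 pc2: +4 =88
r19=10011 pc3: +8 =96
r20=10100 pc2: +4 =100
r21=10101 pc3: +8 =108
r22=10110 pc3: +8 =116
r23=10111 pc4: +16 =132
r24=11000 pc2: +4 =136
r25=11001 pc3: +8 =144
r26=11010 pc3: +8 =152
r27=11011 pc4: +16 =168
r28=11100 pc3: +8 =176
r29=11101 pc4: +16 =192
r30=11110 pc4: +16 =208
r31=11111 pc5: +32 =240
r32=100000 pc1: +2 =242
r33=100001 pc2: +4 =246
r34=100010 pc2: +4 =250
r35=100011 pc3: +8 =258
r36=100100 pc2: +4 =262
r37=100101 pc3: +8 =270
r38=100110 pc3: +8 =278
r39=100111 pc4: +16 =294
r40=101000 pc2: +4 =298
r41=101001 pc3: +8 =306
r42=101010 pc3: +8 =314
r43=101011 pc4: +16 =330
r44=101100 pc3: +8 =338
r45=101101 pc4: +16 =354
r46=101110 pc4: +16 =370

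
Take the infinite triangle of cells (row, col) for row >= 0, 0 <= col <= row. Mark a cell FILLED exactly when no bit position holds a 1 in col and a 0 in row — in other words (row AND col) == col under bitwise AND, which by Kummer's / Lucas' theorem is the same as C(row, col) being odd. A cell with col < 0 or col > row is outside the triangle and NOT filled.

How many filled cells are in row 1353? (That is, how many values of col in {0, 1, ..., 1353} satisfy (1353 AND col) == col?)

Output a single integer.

1353 in binary = 10101001001
popcount(1353) = number of 1-bits in 10101001001 = 5
A col c satisfies (1353 AND c) == c iff every set bit of c is also set in 1353; each of the 5 set bits of 1353 can independently be on or off in c.
count = 2^5 = 32

Answer: 32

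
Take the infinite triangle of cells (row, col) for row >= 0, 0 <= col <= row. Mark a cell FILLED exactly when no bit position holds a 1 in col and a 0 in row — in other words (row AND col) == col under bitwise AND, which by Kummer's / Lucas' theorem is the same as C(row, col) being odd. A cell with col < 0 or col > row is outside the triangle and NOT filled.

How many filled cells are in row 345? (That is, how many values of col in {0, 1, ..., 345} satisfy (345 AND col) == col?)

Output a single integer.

Answer: 32

Derivation:
345 in binary = 101011001
popcount(345) = number of 1-bits in 101011001 = 5
A col c satisfies (345 AND c) == c iff every set bit of c is also set in 345; each of the 5 set bits of 345 can independently be on or off in c.
count = 2^5 = 32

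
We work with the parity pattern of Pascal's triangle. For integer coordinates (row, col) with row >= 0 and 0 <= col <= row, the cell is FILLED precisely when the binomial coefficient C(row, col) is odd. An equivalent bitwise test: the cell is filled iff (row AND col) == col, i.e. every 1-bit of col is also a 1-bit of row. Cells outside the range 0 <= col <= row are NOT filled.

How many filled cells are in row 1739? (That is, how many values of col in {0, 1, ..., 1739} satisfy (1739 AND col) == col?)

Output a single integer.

Answer: 128

Derivation:
1739 in binary = 11011001011
popcount(1739) = number of 1-bits in 11011001011 = 7
A col c satisfies (1739 AND c) == c iff every set bit of c is also set in 1739; each of the 7 set bits of 1739 can independently be on or off in c.
count = 2^7 = 128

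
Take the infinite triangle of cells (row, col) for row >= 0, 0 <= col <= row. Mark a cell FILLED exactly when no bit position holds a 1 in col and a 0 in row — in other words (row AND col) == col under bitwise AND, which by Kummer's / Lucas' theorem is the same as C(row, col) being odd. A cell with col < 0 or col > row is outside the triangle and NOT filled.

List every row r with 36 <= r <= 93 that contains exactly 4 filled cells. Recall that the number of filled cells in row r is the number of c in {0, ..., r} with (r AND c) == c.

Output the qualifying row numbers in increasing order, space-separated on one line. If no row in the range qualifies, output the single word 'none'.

Answer: 36 40 48 65 66 68 72 80

Derivation:
Row r has 2^popcount(r) filled cells, so we need popcount(r) = log2(4) = 2.
Scan r = 36..93 and keep those with exactly 2 one-bits:
r=36=100100 popcount=2 -> KEEP
r=37=100101 popcount=3 -> skip
r=38=100110 popcount=3 -> skip
r=39=100111 popcount=4 -> skip
r=40=101000 popcount=2 -> KEEP
r=41=101001 popcount=3 -> skip
r=42=101010 popcount=3 -> skip
r=43=101011 popcount=4 -> skip
r=44=101100 popcount=3 -> skip
r=45=101101 popcount=4 -> skip
r=46=101110 popcount=4 -> skip
r=47=101111 popcount=5 -> skip
r=48=110000 popcount=2 -> KEEP
r=49=110001 popcount=3 -> skip
r=50=110010 popcount=3 -> skip
r=51=110011 popcount=4 -> skip
r=52=110100 popcount=3 -> skip
r=53=110101 popcount=4 -> skip
r=54=110110 popcount=4 -> skip
r=55=110111 popcount=5 -> skip
r=56=111000 popcount=3 -> skip
r=57=111001 popcount=4 -> skip
r=58=111010 popcount=4 -> skip
r=59=111011 popcount=5 -> skip
r=60=111100 popcount=4 -> skip
r=61=111101 popcount=5 -> skip
r=62=111110 popcount=5 -> skip
r=63=111111 popcount=6 -> skip
r=64=1000000 popcount=1 -> skip
r=65=1000001 popcount=2 -> KEEP
r=66=1000010 popcount=2 -> KEEP
r=67=1000011 popcount=3 -> skip
r=68=1000100 popcount=2 -> KEEP
r=69=1000101 popcount=3 -> skip
r=70=1000110 popcount=3 -> skip
r=71=1000111 popcount=4 -> skip
r=72=1001000 popcount=2 -> KEEP
r=73=1001001 popcount=3 -> skip
r=74=1001010 popcount=3 -> skip
r=75=1001011 popcount=4 -> skip
r=76=1001100 popcount=3 -> skip
r=77=1001101 popcount=4 -> skip
r=78=1001110 popcount=4 -> skip
r=79=1001111 popcount=5 -> skip
r=80=1010000 popcount=2 -> KEEP
r=81=1010001 popcount=3 -> skip
r=82=1010010 popcount=3 -> skip
r=83=1010011 popcount=4 -> skip
r=84=1010100 popcount=3 -> skip
r=85=1010101 popcount=4 -> skip
r=86=1010110 popcount=4 -> skip
r=87=1010111 popcount=5 -> skip
r=88=1011000 popcount=3 -> skip
r=89=1011001 popcount=4 -> skip
r=90=1011010 popcount=4 -> skip
r=91=1011011 popcount=5 -> skip
r=92=1011100 popcount=4 -> skip
r=93=1011101 popcount=5 -> skip
Kept rows: 36 40 48 65 66 68 72 80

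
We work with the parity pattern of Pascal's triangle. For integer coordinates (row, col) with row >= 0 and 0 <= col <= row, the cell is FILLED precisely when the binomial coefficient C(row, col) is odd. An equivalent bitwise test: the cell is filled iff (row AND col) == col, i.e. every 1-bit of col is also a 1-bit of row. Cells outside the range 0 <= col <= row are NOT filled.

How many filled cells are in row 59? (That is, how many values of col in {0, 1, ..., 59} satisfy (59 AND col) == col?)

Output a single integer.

Answer: 32

Derivation:
59 in binary = 111011
popcount(59) = number of 1-bits in 111011 = 5
A col c satisfies (59 AND c) == c iff every set bit of c is also set in 59; each of the 5 set bits of 59 can independently be on or off in c.
count = 2^5 = 32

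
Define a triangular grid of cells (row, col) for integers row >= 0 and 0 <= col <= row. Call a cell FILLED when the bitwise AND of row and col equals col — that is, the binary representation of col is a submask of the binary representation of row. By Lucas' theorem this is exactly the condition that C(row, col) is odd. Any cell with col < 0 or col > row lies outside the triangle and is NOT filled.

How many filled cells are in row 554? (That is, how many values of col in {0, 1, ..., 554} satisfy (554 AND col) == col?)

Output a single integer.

554 in binary = 1000101010
popcount(554) = number of 1-bits in 1000101010 = 4
A col c satisfies (554 AND c) == c iff every set bit of c is also set in 554; each of the 4 set bits of 554 can independently be on or off in c.
count = 2^4 = 16

Answer: 16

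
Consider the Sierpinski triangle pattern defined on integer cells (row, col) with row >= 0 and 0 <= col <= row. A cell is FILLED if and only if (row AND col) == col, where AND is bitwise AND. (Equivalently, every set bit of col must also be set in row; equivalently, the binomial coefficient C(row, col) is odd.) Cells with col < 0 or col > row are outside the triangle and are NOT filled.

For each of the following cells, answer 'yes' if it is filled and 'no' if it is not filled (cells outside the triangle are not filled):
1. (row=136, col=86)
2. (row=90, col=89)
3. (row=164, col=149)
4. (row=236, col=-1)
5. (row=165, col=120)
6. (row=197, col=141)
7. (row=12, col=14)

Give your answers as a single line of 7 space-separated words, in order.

(136,86): row=0b10001000, col=0b1010110, row AND col = 0b0 = 0; 0 != 86 -> empty
(90,89): row=0b1011010, col=0b1011001, row AND col = 0b1011000 = 88; 88 != 89 -> empty
(164,149): row=0b10100100, col=0b10010101, row AND col = 0b10000100 = 132; 132 != 149 -> empty
(236,-1): col outside [0, 236] -> not filled
(165,120): row=0b10100101, col=0b1111000, row AND col = 0b100000 = 32; 32 != 120 -> empty
(197,141): row=0b11000101, col=0b10001101, row AND col = 0b10000101 = 133; 133 != 141 -> empty
(12,14): col outside [0, 12] -> not filled

Answer: no no no no no no no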